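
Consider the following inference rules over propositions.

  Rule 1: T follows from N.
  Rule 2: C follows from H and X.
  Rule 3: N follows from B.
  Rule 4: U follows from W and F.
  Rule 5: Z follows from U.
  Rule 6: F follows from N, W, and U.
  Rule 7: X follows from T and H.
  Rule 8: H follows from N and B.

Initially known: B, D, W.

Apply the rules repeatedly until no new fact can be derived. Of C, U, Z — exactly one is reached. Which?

From B, Rule 3 gives N.
From N, Rule 1 gives T.
N and B hold, so H follows (Rule 8).
From T and H, Rule 7 gives X.
H and X hold, so C follows (Rule 2).
U would need W and F (Rule 4), but F is never established. Z would need U (Rule 5), but U is never established.

C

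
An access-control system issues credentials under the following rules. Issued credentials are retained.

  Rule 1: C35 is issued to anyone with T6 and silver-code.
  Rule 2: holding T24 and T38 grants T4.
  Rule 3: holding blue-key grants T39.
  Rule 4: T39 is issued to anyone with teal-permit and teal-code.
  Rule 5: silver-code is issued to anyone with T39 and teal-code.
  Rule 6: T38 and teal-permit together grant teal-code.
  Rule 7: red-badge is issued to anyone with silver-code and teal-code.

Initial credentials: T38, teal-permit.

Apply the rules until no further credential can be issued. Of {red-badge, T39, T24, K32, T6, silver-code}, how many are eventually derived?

3

Holding T38 and teal-permit grants teal-code (Rule 6).
Holding teal-permit and teal-code grants T39 (Rule 4).
Holding T39 and teal-code grants silver-code (Rule 5).
Holding silver-code and teal-code grants red-badge (Rule 7).
red-badge: reached.
T39: reached.
No rule produces T24, and it is not given.
No rule produces K32, and it is not given.
No rule produces T6, and it is not given.
silver-code: reached.
Reached: red-badge, T39, and silver-code — 3 of the 6.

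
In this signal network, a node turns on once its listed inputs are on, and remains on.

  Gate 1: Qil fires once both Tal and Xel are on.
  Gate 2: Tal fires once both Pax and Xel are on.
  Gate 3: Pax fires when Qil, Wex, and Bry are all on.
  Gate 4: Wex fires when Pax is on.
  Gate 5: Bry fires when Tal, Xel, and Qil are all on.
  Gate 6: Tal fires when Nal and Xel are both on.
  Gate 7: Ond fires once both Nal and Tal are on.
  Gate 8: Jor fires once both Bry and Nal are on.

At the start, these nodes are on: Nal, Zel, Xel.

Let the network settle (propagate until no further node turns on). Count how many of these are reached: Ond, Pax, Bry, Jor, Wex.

3

Nal and Xel are on, so Tal fires (Gate 6).
Gate 1: Tal and Xel on → Qil on.
Nal and Tal are on, so Ond fires (Gate 7).
Tal, Xel, and Qil are on, so Bry fires (Gate 5).
Bry and Nal are on, so Jor fires (Gate 8).
Ond: reached.
Pax would need Qil, Wex, and Bry (Gate 3), but Wex never turns on.
Bry: reached.
Jor: reached.
Wex would need Pax (Gate 4), but Pax never turns on.
Reached: Ond, Bry, and Jor — 3 of the 5.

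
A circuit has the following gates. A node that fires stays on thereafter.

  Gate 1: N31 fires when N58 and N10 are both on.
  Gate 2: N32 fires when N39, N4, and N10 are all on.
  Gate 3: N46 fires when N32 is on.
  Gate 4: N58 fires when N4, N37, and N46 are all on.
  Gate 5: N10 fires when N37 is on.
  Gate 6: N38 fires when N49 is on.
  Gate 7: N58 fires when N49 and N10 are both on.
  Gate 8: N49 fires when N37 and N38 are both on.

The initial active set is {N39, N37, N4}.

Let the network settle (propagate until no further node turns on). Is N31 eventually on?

Gate 5: N37 on → N10 on.
N39, N4, and N10 are on, so N32 fires (Gate 2).
N32 is on, so N46 fires (Gate 3).
N4, N37, and N46 are on, so N58 fires (Gate 4).
N58 and N10 are on, so N31 fires (Gate 1).

Yes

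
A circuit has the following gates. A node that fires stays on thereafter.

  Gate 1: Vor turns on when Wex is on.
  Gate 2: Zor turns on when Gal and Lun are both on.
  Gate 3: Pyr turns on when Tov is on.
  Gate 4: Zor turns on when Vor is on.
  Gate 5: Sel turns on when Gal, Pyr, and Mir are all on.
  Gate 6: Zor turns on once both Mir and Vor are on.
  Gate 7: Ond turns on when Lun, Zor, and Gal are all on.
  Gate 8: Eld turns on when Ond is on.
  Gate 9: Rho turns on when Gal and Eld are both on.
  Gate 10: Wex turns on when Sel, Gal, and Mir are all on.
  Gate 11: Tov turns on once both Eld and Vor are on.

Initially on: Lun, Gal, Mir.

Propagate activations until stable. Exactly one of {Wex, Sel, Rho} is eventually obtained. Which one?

Rho

Gal and Lun are on, so Zor turns on (Gate 2).
Gate 7: Lun, Zor, and Gal on → Ond on.
Ond is on, so Eld turns on (Gate 8).
Gal and Eld are on, so Rho turns on (Gate 9).
Sel would need Gal, Pyr, and Mir (Gate 5), but Pyr never turns on. Wex would need Sel, Gal, and Mir (Gate 10), but Sel never turns on.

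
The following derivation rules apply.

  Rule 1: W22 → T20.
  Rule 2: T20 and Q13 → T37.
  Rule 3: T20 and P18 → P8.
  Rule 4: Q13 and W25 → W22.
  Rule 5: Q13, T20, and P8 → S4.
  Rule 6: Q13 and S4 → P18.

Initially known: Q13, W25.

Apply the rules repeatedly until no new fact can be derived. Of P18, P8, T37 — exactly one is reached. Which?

T37

Q13 and W25 hold, so W22 follows (Rule 4).
From W22, Rule 1 gives T20.
T20 and Q13 hold, so T37 follows (Rule 2).
P18 would need Q13 and S4 (Rule 6), but S4 is never established. P8 would need T20 and P18 (Rule 3), but P18 is never established.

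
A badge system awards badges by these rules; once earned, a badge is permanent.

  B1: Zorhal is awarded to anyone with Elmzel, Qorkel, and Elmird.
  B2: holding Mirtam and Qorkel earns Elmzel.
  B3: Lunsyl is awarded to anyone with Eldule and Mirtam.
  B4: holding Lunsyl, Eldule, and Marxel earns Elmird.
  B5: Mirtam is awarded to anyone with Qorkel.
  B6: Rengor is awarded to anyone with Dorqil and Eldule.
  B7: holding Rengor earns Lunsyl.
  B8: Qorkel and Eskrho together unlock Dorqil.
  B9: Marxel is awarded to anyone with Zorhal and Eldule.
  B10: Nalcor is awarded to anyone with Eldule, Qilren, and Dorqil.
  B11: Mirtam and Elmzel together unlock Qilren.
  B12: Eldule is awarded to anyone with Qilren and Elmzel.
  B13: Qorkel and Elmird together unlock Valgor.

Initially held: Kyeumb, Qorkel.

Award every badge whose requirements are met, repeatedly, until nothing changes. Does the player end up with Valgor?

Valgor would need Qorkel and Elmird (B13), but Elmird is never earned.

No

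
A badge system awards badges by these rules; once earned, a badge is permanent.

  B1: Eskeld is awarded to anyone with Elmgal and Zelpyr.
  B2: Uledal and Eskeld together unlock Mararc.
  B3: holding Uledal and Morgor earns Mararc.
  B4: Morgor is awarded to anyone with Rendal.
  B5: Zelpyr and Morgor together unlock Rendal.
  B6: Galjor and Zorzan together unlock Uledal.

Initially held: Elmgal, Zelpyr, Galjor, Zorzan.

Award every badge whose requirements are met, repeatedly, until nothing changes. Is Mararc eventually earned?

With Elmgal and Zelpyr, Eskeld is earned (B1).
With Galjor and Zorzan, Uledal is earned (B6).
With Uledal and Eskeld, Mararc is earned (B2).

Yes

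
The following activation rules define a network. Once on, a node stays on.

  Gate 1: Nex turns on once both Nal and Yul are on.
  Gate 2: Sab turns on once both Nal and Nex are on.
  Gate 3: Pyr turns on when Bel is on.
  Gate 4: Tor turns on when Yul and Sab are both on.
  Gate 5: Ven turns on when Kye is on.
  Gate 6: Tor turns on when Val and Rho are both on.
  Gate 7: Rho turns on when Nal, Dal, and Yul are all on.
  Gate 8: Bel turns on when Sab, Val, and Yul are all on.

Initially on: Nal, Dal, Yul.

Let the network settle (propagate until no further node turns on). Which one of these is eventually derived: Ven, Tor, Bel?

Gate 1: Nal and Yul on → Nex on.
Nal and Nex are on, so Sab turns on (Gate 2).
Gate 4: Yul and Sab on → Tor on.
Ven would need Kye (Gate 5), but Kye never turns on. Bel would need Sab, Val, and Yul (Gate 8), but Val never turns on.

Tor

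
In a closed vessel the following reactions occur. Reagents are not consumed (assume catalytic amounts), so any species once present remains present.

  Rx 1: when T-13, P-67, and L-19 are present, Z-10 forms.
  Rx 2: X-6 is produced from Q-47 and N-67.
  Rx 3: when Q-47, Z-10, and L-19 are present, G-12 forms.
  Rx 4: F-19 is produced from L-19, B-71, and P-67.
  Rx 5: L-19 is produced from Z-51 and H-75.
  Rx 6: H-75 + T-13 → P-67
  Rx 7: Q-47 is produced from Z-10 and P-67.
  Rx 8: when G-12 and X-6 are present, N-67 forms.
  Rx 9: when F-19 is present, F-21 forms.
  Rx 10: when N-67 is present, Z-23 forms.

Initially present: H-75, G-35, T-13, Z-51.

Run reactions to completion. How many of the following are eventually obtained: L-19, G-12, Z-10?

H-75 and T-13 present → P-67 forms (Rx 6).
Z-51 and H-75 present → L-19 forms (Rx 5).
T-13, P-67, and L-19 present → Z-10 forms (Rx 1).
Z-10 and P-67 present → Q-47 forms (Rx 7).
Q-47, Z-10, and L-19 present → G-12 forms (Rx 3).
L-19: reached.
G-12: reached.
Z-10: reached.
All 3 are reached.

3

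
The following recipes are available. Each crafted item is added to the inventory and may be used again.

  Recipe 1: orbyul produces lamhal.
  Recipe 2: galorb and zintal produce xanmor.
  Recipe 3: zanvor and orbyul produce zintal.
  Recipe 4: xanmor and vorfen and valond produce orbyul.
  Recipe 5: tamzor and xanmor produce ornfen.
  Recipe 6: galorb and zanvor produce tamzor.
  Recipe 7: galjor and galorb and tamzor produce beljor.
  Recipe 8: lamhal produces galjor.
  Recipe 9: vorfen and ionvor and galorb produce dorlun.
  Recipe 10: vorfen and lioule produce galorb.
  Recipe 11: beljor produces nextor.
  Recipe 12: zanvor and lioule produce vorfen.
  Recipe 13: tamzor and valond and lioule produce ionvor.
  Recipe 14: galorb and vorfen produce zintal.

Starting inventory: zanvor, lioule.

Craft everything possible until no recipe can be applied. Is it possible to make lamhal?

No

lamhal would need orbyul (Recipe 1), but orbyul is never obtained.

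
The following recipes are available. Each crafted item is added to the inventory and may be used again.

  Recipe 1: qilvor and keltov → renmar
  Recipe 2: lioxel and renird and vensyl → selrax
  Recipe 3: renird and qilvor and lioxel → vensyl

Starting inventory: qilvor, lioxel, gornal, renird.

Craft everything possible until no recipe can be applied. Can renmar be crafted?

renmar would need qilvor and keltov (Recipe 1), but keltov is never obtained.

No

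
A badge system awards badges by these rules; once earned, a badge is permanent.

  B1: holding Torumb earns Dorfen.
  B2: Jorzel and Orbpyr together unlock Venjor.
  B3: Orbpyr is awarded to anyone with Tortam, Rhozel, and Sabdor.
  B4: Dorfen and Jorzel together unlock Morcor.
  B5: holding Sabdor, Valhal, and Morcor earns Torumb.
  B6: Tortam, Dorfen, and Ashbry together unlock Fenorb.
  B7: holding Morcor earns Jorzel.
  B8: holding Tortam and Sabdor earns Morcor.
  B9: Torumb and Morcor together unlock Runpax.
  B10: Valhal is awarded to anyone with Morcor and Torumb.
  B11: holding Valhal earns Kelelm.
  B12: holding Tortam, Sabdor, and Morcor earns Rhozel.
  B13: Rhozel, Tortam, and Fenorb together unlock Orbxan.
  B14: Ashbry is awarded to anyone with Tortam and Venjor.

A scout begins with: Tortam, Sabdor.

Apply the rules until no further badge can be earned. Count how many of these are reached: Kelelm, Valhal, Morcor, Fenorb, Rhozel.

With Tortam and Sabdor, Morcor is earned (B8).
With Tortam, Sabdor, and Morcor, Rhozel is earned (B12).
Kelelm would need Valhal (B11), but Valhal is never earned.
Valhal would need Morcor and Torumb (B10), but Torumb is never earned.
Morcor: reached.
Fenorb would need Tortam, Dorfen, and Ashbry (B6), but Dorfen is never earned.
Rhozel: reached.
Reached: Morcor and Rhozel — 2 of the 5.

2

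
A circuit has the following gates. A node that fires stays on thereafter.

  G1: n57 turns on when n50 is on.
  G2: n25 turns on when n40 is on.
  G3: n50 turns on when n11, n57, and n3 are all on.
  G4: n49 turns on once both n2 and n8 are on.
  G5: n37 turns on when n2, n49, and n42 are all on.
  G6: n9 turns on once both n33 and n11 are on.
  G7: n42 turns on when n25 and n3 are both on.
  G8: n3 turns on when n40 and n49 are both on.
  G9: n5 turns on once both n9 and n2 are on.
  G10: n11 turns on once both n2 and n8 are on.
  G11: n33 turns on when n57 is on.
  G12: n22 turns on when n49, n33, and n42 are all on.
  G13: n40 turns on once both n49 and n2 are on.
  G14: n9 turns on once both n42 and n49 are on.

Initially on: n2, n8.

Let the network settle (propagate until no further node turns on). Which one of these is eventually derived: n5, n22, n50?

n5

G4: n2 and n8 on → n49 on.
G13: n49 and n2 on → n40 on.
n40 and n49 are on, so n3 turns on (G8).
G2: n40 on → n25 on.
n25 and n3 are on, so n42 turns on (G7).
G14: n42 and n49 on → n9 on.
n9 and n2 are on, so n5 turns on (G9).
n22 would need n49, n33, and n42 (G12), but n33 never turns on. n50 would need n11, n57, and n3 (G3), but n57 never turns on.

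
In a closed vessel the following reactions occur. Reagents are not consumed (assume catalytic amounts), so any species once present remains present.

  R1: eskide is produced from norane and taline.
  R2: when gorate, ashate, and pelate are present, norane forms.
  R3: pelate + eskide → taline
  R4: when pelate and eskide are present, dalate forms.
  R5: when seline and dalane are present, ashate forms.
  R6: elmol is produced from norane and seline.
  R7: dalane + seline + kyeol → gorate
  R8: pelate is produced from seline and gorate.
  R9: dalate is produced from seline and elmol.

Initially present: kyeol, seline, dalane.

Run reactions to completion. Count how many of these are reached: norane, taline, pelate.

2

dalane, seline, and kyeol present → gorate forms (R7).
seline and dalane present → ashate forms (R5).
seline and gorate present → pelate forms (R8).
gorate, ashate, and pelate present → norane forms (R2).
norane: reached.
taline would need pelate and eskide (R3), but eskide never forms.
pelate: reached.
Reached: norane and pelate — 2 of the 3.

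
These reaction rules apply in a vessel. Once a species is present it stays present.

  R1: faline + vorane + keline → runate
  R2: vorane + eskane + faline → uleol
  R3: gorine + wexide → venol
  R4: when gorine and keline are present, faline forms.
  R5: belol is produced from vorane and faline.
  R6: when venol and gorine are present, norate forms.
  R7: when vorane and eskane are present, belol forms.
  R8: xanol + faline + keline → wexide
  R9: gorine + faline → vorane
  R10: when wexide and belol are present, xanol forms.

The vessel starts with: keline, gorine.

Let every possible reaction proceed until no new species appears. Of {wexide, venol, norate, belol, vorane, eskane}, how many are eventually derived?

2

gorine and keline present → faline forms (R4).
gorine and faline present → vorane forms (R9).
vorane and faline present → belol forms (R5).
wexide would need xanol, faline, and keline (R8), but xanol never forms.
venol would need gorine and wexide (R3), but wexide never forms.
norate would need venol and gorine (R6), but venol never forms.
belol: reached.
vorane: reached.
No rule produces eskane, and it is not given.
Reached: belol and vorane — 2 of the 6.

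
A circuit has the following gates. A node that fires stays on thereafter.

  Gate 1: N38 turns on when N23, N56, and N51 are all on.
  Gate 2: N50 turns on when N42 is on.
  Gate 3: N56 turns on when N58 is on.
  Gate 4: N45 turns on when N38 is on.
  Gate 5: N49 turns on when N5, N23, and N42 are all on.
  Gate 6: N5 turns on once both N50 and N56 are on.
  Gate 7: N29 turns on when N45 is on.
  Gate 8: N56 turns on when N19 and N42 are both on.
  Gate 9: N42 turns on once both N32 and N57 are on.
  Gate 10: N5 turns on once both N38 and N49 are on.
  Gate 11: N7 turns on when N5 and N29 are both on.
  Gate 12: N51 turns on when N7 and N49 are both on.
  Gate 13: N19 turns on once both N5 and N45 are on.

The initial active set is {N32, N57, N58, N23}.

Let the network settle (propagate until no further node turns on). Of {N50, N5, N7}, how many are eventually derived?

2

Gate 3: N58 on → N56 on.
N32 and N57 are on, so N42 turns on (Gate 9).
N42 is on, so N50 turns on (Gate 2).
Gate 6: N50 and N56 on → N5 on.
N50: reached.
N5: reached.
N7 would need N5 and N29 (Gate 11), but N29 never turns on.
Reached: N50 and N5 — 2 of the 3.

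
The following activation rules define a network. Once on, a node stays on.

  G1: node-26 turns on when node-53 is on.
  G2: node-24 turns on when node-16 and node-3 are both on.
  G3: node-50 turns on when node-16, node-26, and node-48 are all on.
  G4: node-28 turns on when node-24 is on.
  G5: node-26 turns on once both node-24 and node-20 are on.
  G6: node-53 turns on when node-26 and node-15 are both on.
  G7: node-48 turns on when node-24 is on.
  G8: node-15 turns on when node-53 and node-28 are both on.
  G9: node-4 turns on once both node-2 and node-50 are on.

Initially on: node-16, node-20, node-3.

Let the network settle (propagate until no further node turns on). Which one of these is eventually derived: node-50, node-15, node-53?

node-50

node-16 and node-3 are on, so node-24 turns on (G2).
G5: node-24 and node-20 on → node-26 on.
G7: node-24 on → node-48 on.
G3: node-16, node-26, and node-48 on → node-50 on.
node-15 would need node-53 and node-28 (G8), but node-53 never turns on. node-53 would need node-26 and node-15 (G6), but node-15 never turns on.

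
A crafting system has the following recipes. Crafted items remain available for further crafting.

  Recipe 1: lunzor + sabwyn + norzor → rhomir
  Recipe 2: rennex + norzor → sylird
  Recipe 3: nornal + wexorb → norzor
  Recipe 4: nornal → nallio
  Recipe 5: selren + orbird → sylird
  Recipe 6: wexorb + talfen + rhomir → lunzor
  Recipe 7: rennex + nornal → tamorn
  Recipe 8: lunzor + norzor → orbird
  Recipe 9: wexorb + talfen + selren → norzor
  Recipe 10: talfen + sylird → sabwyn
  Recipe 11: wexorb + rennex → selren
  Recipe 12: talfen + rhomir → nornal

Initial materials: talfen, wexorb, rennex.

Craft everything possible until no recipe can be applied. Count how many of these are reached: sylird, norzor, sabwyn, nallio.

wexorb + rennex → selren (Recipe 11).
wexorb + talfen + selren → norzor (Recipe 9).
rennex + norzor → sylird (Recipe 2).
Using Recipe 10, talfen and sylird make sabwyn.
sylird: reached.
norzor: reached.
sabwyn: reached.
nallio would need nornal (Recipe 4), but nornal is never obtained.
Reached: sylird, norzor, and sabwyn — 3 of the 4.

3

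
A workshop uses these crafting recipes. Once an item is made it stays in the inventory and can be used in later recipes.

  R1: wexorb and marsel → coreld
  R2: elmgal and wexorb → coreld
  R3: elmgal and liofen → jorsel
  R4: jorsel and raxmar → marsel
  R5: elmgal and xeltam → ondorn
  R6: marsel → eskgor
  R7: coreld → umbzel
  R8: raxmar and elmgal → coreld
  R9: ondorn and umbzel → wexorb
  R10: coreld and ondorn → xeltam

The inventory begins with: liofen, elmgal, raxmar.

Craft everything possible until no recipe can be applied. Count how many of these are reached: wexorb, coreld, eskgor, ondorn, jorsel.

raxmar and elmgal → coreld (R8).
Using R3, elmgal and liofen make jorsel.
jorsel and raxmar → marsel (R4).
Using R6, marsel makes eskgor.
wexorb would need ondorn and umbzel (R9), but ondorn is never obtained.
coreld: reached.
eskgor: reached.
ondorn would need elmgal and xeltam (R5), but xeltam is never obtained.
jorsel: reached.
Reached: coreld, eskgor, and jorsel — 3 of the 5.

3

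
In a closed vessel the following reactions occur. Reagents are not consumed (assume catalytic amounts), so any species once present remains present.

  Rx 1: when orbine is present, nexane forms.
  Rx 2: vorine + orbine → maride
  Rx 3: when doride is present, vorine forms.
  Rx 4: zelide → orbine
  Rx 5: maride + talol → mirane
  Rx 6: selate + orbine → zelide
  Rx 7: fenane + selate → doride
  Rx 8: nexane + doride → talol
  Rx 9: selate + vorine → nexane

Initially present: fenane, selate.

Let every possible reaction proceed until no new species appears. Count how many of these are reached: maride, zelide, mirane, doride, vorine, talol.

fenane and selate present → doride forms (Rx 7).
doride present → vorine forms (Rx 3).
selate and vorine present → nexane forms (Rx 9).
nexane and doride present → talol forms (Rx 8).
maride would need vorine and orbine (Rx 2), but orbine never forms.
zelide would need selate and orbine (Rx 6), but orbine never forms.
mirane would need maride and talol (Rx 5), but maride never forms.
doride: reached.
vorine: reached.
talol: reached.
Reached: doride, vorine, and talol — 3 of the 6.

3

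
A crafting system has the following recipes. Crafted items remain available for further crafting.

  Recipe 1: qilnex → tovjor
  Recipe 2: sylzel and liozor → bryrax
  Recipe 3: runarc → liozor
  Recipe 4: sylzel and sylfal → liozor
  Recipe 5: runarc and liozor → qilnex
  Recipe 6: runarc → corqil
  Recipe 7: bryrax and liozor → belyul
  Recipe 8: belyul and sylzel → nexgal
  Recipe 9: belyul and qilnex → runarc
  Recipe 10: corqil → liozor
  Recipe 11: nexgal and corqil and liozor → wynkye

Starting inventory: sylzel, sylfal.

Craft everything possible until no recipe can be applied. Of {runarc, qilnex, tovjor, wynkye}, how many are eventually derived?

runarc would need belyul and qilnex (Recipe 9), but qilnex is never obtained.
qilnex would need runarc and liozor (Recipe 5), but runarc is never obtained.
tovjor would need qilnex (Recipe 1), but qilnex is never obtained.
wynkye would need nexgal, corqil, and liozor (Recipe 11), but corqil is never obtained.
None of the 4 are reached.

0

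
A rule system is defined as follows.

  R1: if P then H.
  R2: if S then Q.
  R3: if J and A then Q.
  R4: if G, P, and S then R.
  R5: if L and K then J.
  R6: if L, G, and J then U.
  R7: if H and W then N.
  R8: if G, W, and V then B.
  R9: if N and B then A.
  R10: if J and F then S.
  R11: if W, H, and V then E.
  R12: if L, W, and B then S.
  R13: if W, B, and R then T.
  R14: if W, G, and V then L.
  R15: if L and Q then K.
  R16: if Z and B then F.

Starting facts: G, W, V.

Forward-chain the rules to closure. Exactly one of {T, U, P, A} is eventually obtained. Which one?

From G, W, and V, R8 gives B.
From W, G, and V, R14 gives L.
From L, W, and B, R12 gives S.
From S, R2 gives Q.
L and Q hold, so K follows (R15).
L and K hold, so J follows (R5).
L, G, and J hold, so U follows (R6).
T would need W, B, and R (R13), but R is never established. No rule produces P, and it is not given. A would need N and B (R9), but N is never established.

U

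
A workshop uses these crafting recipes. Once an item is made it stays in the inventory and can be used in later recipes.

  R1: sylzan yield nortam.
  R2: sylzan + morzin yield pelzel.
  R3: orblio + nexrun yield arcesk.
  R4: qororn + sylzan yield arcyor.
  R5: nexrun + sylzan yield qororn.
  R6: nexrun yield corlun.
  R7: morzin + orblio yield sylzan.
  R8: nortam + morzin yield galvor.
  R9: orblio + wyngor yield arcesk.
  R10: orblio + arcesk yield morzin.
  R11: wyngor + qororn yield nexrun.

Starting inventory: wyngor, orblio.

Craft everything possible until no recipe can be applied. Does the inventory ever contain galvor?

Yes

Using R9, orblio and wyngor make arcesk.
Using R10, orblio and arcesk make morzin.
Using R7, morzin and orblio make sylzan.
sylzan → nortam (R1).
Using R8, nortam and morzin make galvor.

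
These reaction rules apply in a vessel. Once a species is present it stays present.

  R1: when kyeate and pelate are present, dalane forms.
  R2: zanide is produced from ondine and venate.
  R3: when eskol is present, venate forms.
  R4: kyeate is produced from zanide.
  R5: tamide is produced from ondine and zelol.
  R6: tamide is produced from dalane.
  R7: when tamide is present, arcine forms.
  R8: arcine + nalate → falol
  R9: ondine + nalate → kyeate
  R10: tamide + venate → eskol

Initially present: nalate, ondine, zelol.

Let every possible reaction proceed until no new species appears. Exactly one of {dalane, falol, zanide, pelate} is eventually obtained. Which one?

ondine and zelol present → tamide forms (R5).
tamide present → arcine forms (R7).
arcine and nalate present → falol forms (R8).
No rule produces pelate, and it is not given. zanide would need ondine and venate (R2), but venate never forms. dalane would need kyeate and pelate (R1), but pelate never forms.

falol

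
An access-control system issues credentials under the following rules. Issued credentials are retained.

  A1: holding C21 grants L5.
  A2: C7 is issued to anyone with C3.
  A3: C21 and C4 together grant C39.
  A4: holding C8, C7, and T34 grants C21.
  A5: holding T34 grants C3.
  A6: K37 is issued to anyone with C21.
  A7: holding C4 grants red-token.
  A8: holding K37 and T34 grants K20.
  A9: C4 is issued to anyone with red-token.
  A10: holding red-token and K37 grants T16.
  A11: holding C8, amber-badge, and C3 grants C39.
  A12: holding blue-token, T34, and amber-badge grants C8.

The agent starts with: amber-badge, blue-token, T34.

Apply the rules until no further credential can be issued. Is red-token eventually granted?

red-token would need C4 (A7), but C4 is never granted.

No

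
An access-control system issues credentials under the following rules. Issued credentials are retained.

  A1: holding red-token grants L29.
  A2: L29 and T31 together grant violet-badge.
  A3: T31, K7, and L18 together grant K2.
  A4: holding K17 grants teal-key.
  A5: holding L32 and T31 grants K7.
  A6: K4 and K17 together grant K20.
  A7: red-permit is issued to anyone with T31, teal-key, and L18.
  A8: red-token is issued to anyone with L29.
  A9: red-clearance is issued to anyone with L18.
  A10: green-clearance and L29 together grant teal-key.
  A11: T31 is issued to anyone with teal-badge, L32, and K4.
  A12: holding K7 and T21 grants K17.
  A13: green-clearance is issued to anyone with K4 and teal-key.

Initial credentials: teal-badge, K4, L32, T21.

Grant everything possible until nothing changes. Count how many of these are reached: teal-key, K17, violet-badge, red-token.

Holding teal-badge, L32, and K4 grants T31 (A11).
Holding L32 and T31 grants K7 (A5).
Holding K7 and T21 grants K17 (A12).
Holding K17 grants teal-key (A4).
teal-key: reached.
K17: reached.
violet-badge would need L29 and T31 (A2), but L29 is never granted.
red-token would need L29 (A8), but L29 is never granted.
Reached: teal-key and K17 — 2 of the 4.

2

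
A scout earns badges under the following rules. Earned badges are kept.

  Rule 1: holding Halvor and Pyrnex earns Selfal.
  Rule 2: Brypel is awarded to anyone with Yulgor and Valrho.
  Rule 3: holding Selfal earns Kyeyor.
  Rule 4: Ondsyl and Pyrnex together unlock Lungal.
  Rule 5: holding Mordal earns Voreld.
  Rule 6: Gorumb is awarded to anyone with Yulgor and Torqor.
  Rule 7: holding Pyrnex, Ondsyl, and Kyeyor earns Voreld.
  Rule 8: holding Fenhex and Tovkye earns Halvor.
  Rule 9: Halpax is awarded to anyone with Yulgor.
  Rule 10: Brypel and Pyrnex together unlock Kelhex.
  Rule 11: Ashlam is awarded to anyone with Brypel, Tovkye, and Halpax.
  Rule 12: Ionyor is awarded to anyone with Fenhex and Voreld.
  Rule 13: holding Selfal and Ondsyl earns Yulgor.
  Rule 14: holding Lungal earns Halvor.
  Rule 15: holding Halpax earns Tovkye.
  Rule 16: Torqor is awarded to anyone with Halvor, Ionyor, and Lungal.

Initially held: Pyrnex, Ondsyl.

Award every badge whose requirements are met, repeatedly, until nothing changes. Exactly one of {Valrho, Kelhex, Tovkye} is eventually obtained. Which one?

With Ondsyl and Pyrnex, Lungal is earned (Rule 4).
With Lungal, Halvor is earned (Rule 14).
With Halvor and Pyrnex, Selfal is earned (Rule 1).
With Selfal and Ondsyl, Yulgor is earned (Rule 13).
With Yulgor, Halpax is earned (Rule 9).
With Halpax, Tovkye is earned (Rule 15).
No rule produces Valrho, and it is not given. Kelhex would need Brypel and Pyrnex (Rule 10), but Brypel is never earned.

Tovkye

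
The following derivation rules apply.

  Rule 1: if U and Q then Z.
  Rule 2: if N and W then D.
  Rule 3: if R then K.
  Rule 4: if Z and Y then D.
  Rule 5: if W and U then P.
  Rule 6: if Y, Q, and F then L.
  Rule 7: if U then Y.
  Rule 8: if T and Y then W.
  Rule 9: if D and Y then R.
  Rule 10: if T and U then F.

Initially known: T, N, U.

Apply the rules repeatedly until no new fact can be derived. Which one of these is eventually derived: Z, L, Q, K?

U holds, so Y follows (Rule 7).
From T and Y, Rule 8 gives W.
From N and W, Rule 2 gives D.
From D and Y, Rule 9 gives R.
From R, Rule 3 gives K.
L would need Y, Q, and F (Rule 6), but Q is never established. Z would need U and Q (Rule 1), but Q is never established. No rule produces Q, and it is not given.

K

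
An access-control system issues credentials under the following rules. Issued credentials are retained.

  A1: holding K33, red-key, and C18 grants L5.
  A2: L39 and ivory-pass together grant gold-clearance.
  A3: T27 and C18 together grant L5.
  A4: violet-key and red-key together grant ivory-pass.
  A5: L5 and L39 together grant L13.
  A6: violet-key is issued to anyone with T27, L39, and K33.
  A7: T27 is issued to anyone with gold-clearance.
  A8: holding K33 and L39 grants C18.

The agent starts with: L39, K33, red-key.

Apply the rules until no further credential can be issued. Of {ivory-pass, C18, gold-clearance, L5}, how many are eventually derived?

Holding K33 and L39 grants C18 (A8).
Holding K33, red-key, and C18 grants L5 (A1).
ivory-pass would need violet-key and red-key (A4), but violet-key is never granted.
C18: reached.
gold-clearance would need L39 and ivory-pass (A2), but ivory-pass is never granted.
L5: reached.
Reached: C18 and L5 — 2 of the 4.

2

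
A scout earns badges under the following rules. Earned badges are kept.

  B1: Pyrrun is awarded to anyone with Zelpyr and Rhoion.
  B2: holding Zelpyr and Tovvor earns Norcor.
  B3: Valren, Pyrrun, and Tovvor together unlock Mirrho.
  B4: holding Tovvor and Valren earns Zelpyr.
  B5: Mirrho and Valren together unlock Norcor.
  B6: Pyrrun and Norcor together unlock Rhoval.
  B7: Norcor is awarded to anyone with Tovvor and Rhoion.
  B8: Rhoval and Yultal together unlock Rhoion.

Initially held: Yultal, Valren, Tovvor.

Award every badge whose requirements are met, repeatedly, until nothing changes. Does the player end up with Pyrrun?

No

Pyrrun would need Zelpyr and Rhoion (B1), but Rhoion is never earned.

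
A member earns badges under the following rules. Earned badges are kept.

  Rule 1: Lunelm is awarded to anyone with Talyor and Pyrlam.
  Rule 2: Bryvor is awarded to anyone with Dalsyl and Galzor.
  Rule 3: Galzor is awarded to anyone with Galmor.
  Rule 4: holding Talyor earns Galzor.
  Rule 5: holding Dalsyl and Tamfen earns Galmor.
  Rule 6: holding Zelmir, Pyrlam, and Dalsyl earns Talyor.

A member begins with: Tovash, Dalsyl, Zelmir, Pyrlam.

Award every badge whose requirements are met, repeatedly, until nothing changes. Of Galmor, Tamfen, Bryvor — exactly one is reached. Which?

Bryvor

With Zelmir, Pyrlam, and Dalsyl, Talyor is earned (Rule 6).
With Talyor, Galzor is earned (Rule 4).
With Dalsyl and Galzor, Bryvor is earned (Rule 2).
Galmor would need Dalsyl and Tamfen (Rule 5), but Tamfen is never earned. No rule produces Tamfen, and it is not given.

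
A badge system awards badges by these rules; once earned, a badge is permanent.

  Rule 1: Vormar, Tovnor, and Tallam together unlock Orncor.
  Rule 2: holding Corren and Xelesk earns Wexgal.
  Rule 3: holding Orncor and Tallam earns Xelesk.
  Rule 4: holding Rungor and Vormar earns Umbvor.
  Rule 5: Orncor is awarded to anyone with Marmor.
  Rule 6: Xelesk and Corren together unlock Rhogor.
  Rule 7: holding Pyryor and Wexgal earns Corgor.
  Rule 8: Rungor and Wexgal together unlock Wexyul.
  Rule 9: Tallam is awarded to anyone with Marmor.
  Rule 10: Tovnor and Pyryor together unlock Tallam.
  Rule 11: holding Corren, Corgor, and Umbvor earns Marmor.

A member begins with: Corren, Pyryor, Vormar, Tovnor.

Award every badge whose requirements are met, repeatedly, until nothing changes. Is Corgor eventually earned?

Yes

With Tovnor and Pyryor, Tallam is earned (Rule 10).
With Vormar, Tovnor, and Tallam, Orncor is earned (Rule 1).
With Orncor and Tallam, Xelesk is earned (Rule 3).
With Corren and Xelesk, Wexgal is earned (Rule 2).
With Pyryor and Wexgal, Corgor is earned (Rule 7).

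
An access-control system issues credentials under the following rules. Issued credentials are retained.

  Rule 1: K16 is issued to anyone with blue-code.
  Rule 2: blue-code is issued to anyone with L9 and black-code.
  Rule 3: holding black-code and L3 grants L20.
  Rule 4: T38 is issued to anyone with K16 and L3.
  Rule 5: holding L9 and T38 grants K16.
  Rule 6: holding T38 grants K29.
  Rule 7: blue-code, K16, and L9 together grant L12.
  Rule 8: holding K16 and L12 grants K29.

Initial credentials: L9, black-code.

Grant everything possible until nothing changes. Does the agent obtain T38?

No

T38 would need K16 and L3 (Rule 4), but L3 is never granted.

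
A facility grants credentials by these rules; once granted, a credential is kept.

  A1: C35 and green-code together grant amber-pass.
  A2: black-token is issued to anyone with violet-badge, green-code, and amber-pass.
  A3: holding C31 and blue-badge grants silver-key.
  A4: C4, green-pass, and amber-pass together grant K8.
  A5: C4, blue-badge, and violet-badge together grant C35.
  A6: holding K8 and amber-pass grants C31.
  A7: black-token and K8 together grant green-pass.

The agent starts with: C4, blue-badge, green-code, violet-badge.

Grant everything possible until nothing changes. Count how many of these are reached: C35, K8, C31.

1

Holding C4, blue-badge, and violet-badge grants C35 (A5).
C35: reached.
K8 would need C4, green-pass, and amber-pass (A4), but green-pass is never granted.
C31 would need K8 and amber-pass (A6), but K8 is never granted.
Reached: C35 — 1 of the 3.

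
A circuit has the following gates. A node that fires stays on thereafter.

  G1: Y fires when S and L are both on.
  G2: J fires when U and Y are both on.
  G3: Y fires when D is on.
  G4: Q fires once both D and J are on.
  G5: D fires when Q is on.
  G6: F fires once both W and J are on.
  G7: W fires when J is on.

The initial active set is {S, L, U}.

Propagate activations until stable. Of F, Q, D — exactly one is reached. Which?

S and L are on, so Y fires (G1).
U and Y are on, so J fires (G2).
G7: J on → W on.
W and J are on, so F fires (G6).
Q would need D and J (G4), but D never turns on. D would need Q (G5), but Q never turns on.

F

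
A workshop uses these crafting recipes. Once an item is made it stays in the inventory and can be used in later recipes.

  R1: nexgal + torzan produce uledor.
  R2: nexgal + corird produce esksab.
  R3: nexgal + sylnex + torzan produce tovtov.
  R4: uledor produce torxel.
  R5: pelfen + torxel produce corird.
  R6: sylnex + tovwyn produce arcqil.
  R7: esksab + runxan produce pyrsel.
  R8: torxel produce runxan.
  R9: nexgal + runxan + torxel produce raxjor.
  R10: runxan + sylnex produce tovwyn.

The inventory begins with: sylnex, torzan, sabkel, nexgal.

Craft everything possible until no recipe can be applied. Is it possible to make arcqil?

Yes

nexgal + torzan → uledor (R1).
Using R4, uledor makes torxel.
torxel → runxan (R8).
runxan + sylnex → tovwyn (R10).
Using R6, sylnex and tovwyn make arcqil.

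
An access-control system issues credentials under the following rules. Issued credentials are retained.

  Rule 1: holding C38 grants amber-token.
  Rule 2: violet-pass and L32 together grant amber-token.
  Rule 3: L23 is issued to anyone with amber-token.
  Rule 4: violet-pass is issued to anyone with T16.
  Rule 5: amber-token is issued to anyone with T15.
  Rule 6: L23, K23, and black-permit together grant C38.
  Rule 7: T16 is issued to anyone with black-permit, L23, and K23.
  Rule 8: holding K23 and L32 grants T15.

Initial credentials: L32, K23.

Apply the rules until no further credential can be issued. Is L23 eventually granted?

Yes

Holding K23 and L32 grants T15 (Rule 8).
Holding T15 grants amber-token (Rule 5).
Holding amber-token grants L23 (Rule 3).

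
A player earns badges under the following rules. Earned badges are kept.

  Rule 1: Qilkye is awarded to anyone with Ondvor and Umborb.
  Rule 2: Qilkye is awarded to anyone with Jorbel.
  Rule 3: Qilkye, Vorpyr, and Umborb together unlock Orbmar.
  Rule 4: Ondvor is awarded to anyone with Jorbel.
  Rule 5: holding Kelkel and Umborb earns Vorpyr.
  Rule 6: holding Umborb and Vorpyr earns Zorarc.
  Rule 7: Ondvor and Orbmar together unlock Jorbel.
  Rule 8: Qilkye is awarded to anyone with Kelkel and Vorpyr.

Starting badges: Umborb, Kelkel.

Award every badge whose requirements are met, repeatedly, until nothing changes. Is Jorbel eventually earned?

Jorbel would need Ondvor and Orbmar (Rule 7), but Ondvor is never earned.

No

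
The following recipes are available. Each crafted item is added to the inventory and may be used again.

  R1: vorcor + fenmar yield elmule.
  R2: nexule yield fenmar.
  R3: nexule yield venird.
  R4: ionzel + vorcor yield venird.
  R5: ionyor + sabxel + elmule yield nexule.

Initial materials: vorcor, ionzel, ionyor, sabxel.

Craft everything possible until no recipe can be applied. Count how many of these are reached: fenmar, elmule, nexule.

fenmar would need nexule (R2), but nexule is never obtained.
elmule would need vorcor and fenmar (R1), but fenmar is never obtained.
nexule would need ionyor, sabxel, and elmule (R5), but elmule is never obtained.
None of the 3 are reached.

0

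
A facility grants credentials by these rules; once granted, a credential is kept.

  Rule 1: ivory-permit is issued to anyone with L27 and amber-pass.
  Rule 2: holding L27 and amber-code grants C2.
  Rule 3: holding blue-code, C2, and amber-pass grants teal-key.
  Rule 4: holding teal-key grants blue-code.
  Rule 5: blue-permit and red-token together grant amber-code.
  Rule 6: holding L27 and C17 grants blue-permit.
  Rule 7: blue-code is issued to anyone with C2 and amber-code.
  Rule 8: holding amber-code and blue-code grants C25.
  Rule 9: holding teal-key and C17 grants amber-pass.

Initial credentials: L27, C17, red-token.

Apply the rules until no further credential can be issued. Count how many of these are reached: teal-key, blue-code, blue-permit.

Holding L27 and C17 grants blue-permit (Rule 6).
Holding blue-permit and red-token grants amber-code (Rule 5).
Holding L27 and amber-code grants C2 (Rule 2).
Holding C2 and amber-code grants blue-code (Rule 7).
teal-key would need blue-code, C2, and amber-pass (Rule 3), but amber-pass is never granted.
blue-code: reached.
blue-permit: reached.
Reached: blue-code and blue-permit — 2 of the 3.

2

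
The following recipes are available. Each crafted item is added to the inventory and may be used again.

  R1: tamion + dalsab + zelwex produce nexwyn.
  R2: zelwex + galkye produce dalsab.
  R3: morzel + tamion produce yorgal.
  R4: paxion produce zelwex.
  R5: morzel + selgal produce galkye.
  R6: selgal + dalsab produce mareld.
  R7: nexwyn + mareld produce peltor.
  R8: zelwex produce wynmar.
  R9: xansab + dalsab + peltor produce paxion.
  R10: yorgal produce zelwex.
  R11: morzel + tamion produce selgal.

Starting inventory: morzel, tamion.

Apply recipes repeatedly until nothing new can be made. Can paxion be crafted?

paxion would need xansab, dalsab, and peltor (R9), but xansab is never obtained.

No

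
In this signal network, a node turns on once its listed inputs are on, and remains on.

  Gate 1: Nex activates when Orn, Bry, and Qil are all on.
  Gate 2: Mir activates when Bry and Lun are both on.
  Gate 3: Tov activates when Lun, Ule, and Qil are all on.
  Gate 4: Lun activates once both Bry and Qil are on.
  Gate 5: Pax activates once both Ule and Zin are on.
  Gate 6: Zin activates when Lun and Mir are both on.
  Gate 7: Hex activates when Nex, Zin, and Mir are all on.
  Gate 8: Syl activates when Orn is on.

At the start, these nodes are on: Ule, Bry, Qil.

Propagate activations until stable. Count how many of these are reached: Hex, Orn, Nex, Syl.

Hex would need Nex, Zin, and Mir (Gate 7), but Nex never turns on.
No rule produces Orn, and it is not given.
Nex would need Orn, Bry, and Qil (Gate 1), but Orn never turns on.
Syl would need Orn (Gate 8), but Orn never turns on.
None of the 4 are reached.

0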